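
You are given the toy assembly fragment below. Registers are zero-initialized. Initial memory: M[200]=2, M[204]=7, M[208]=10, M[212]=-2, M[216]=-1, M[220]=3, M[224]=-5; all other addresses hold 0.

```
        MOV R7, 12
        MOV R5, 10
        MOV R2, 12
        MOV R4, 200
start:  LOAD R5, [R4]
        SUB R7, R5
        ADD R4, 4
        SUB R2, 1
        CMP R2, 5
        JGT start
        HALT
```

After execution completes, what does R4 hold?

228

MOV R7, 12 → R7=12
MOV R5, 10 → R5=10
MOV R2, 12 → R2=12
MOV R4, 200 → R4=200
LOAD R5, [R4] → R5=M[200]=2
SUB R7, R5 → R7=12-2=10
ADD R4, 4 → R4=200+4=204
SUB R2, 1 → R2=12-1=11
CMP R2, 5  (cmp 11,5)
JGT start: taken
LOAD R5, [R4] → R5=M[204]=7
SUB R7, R5 → R7=10-7=3
ADD R4, 4 → R4=204+4=208
SUB R2, 1 → R2=11-1=10
CMP R2, 5  (cmp 10,5)
JGT start: taken
LOAD R5, [R4] → R5=M[208]=10
SUB R7, R5 → R7=3-10=-7
ADD R4, 4 → R4=208+4=212
SUB R2, 1 → R2=10-1=9
CMP R2, 5  (cmp 9,5)
JGT start: taken
LOAD R5, [R4] → R5=M[212]=-2
SUB R7, R5 → R7=(-7)-(-2)=-5
ADD R4, 4 → R4=212+4=216
SUB R2, 1 → R2=9-1=8
CMP R2, 5  (cmp 8,5)
JGT start: taken
LOAD R5, [R4] → R5=M[216]=-1
SUB R7, R5 → R7=(-5)-(-1)=-4
ADD R4, 4 → R4=216+4=220
SUB R2, 1 → R2=8-1=7
CMP R2, 5  (cmp 7,5)
JGT start: taken
LOAD R5, [R4] → R5=M[220]=3
SUB R7, R5 → R7=(-4)-3=-7
ADD R4, 4 → R4=220+4=224
SUB R2, 1 → R2=7-1=6
CMP R2, 5  (cmp 6,5)
JGT start: taken
LOAD R5, [R4] → R5=M[224]=-5
SUB R7, R5 → R7=(-7)-(-5)=-2
ADD R4, 4 → R4=224+4=228
SUB R2, 1 → R2=6-1=5
CMP R2, 5  (cmp 5,5)
JGT start: not taken
halt.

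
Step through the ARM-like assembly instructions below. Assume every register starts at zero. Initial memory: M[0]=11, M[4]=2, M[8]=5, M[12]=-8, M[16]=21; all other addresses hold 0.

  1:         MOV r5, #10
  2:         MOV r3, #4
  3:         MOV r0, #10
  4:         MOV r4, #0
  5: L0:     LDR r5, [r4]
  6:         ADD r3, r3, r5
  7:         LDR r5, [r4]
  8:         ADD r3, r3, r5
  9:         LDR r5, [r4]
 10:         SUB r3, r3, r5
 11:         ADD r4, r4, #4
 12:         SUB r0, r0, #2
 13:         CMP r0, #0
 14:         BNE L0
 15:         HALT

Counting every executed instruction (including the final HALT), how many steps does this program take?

55

r5=10
r3=4
r0=10
r4=0
r5=M[0]=11
r3=4+11=15
r5=M[0]=11
r3=15+11=26
r5=M[0]=11
r3=26-11=15
r4=0+4=4
r0=10-2=8
CMP r0, #0  (cmp 8,0)
BNE L0: taken
r5=M[4]=2
r3=15+2=17
r5=M[4]=2
r3=17+2=19
r5=M[4]=2
r3=19-2=17
r4=4+4=8
r0=8-2=6
CMP r0, #0  (cmp 6,0)
BNE L0: taken
r5=M[8]=5
r3=17+5=22
r5=M[8]=5
r3=22+5=27
r5=M[8]=5
r3=27-5=22
r4=8+4=12
r0=6-2=4
CMP r0, #0  (cmp 4,0)
BNE L0: taken
r5=M[12]=-8
r3=22+(-8)=14
r5=M[12]=-8
r3=14+(-8)=6
r5=M[12]=-8
r3=6-(-8)=14
r4=12+4=16
r0=4-2=2
CMP r0, #0  (cmp 2,0)
BNE L0: taken
r5=M[16]=21
r3=14+21=35
r5=M[16]=21
r3=35+21=56
r5=M[16]=21
r3=56-21=35
r4=16+4=20
r0=2-2=0
CMP r0, #0  (cmp 0,0)
BNE L0: not taken
halt.
Total executed instructions: 55.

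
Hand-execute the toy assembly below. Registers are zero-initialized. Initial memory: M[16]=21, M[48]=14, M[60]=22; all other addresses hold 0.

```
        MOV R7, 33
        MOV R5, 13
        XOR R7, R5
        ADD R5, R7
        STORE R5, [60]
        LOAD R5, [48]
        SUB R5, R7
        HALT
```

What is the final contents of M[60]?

R7=33
R5=13
R7=33^13=44
R5=13+44=57
STORE R5, [60] → M[60]=57
R5=M[48]=14
R5=14-44=-30
halt.

57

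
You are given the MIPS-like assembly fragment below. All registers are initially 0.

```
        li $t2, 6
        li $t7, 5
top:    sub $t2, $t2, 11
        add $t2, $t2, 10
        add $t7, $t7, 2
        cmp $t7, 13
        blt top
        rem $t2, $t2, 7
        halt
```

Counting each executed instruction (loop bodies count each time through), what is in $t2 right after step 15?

3

$t2=6
$t7=5
$t2=6-11=-5
$t2=(-5)+10=5
$t7=5+2=7
cmp $t7, 13  (cmp 7,13)
blt top: taken
$t2=5-11=-6
$t2=(-6)+10=4
$t7=7+2=9
cmp $t7, 13  (cmp 9,13)
blt top: taken
$t2=4-11=-7
$t2=(-7)+10=3
$t7=9+2=11
After step 15: $t2 = 3.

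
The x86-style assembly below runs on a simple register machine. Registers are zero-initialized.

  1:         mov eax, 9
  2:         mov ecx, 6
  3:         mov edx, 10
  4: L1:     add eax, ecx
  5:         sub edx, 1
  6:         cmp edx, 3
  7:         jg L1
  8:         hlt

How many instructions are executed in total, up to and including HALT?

32

eax=9
ecx=6
edx=10
eax=9+6=15
edx=10-1=9
cmp edx, 3  (cmp 9,3)
jg L1: taken
eax=15+6=21
edx=9-1=8
cmp edx, 3  (cmp 8,3)
jg L1: taken
eax=21+6=27
edx=8-1=7
cmp edx, 3  (cmp 7,3)
jg L1: taken
eax=27+6=33
edx=7-1=6
cmp edx, 3  (cmp 6,3)
jg L1: taken
eax=33+6=39
edx=6-1=5
cmp edx, 3  (cmp 5,3)
jg L1: taken
eax=39+6=45
edx=5-1=4
cmp edx, 3  (cmp 4,3)
jg L1: taken
eax=45+6=51
edx=4-1=3
cmp edx, 3  (cmp 3,3)
jg L1: not taken
halt.
Total executed instructions: 32.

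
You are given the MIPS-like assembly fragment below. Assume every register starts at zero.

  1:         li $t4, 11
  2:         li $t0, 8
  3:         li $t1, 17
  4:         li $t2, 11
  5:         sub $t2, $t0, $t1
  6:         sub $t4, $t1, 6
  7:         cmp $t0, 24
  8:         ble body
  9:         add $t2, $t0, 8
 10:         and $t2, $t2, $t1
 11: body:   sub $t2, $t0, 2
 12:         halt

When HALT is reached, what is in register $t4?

11

after li $t4, 11: $t4=11
after li $t0, 8: $t0=8
after li $t1, 17: $t1=17
after li $t2, 11: $t2=11
after sub $t2, $t0, $t1: $t2=8-17=-9
after sub $t4, $t1, 6: $t4=17-6=11
cmp $t0, 24  (cmp 8,24)
ble body: taken
after sub $t2, $t0, 2: $t2=8-2=6
halt.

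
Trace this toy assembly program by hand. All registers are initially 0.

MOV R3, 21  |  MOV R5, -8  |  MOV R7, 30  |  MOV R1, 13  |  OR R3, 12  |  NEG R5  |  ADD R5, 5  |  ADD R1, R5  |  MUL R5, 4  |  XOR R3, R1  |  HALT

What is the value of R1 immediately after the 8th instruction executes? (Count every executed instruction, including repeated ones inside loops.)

26

R3=21
R5=-8
R7=30
R1=13
R3=21|12=29
R5=-(-8)=8
R5=8+5=13
R1=13+13=26
After step 8: R1 = 26.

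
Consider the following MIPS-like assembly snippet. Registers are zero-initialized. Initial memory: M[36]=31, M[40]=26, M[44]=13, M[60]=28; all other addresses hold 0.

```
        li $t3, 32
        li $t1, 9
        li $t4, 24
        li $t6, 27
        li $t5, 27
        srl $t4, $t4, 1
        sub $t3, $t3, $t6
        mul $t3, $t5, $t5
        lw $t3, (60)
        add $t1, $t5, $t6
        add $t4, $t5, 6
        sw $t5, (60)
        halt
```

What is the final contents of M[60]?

after li $t3, 32: $t3=32
after li $t1, 9: $t1=9
after li $t4, 24: $t4=24
after li $t6, 27: $t6=27
after li $t5, 27: $t5=27
after srl $t4, $t4, 1: $t4=24>>1=12
after sub $t3, $t3, $t6: $t3=32-27=5
after mul $t3, $t5, $t5: $t3=27*27=729
after lw $t3, (60): $t3=M[60]=28
after add $t1, $t5, $t6: $t1=27+27=54
after add $t4, $t5, 6: $t4=27+6=33
sw $t5, (60) → M[60]=27
halt.

27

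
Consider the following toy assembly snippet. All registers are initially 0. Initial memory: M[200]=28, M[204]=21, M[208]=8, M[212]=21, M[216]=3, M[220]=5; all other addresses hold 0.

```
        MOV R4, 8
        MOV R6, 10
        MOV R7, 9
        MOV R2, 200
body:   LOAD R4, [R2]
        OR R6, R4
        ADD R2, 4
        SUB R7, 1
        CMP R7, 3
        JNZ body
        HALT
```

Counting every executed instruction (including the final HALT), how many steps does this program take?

41

MOV R4, 8 → R4=8
MOV R6, 10 → R6=10
MOV R7, 9 → R7=9
MOV R2, 200 → R2=200
LOAD R4, [R2] → R4=M[200]=28
OR R6, R4 → R6=10|28=30
ADD R2, 4 → R2=200+4=204
SUB R7, 1 → R7=9-1=8
CMP R7, 3  (cmp 8,3)
JNZ body: taken
LOAD R4, [R2] → R4=M[204]=21
OR R6, R4 → R6=30|21=31
ADD R2, 4 → R2=204+4=208
SUB R7, 1 → R7=8-1=7
CMP R7, 3  (cmp 7,3)
JNZ body: taken
LOAD R4, [R2] → R4=M[208]=8
OR R6, R4 → R6=31|8=31
ADD R2, 4 → R2=208+4=212
SUB R7, 1 → R7=7-1=6
CMP R7, 3  (cmp 6,3)
JNZ body: taken
LOAD R4, [R2] → R4=M[212]=21
OR R6, R4 → R6=31|21=31
ADD R2, 4 → R2=212+4=216
SUB R7, 1 → R7=6-1=5
CMP R7, 3  (cmp 5,3)
JNZ body: taken
LOAD R4, [R2] → R4=M[216]=3
OR R6, R4 → R6=31|3=31
ADD R2, 4 → R2=216+4=220
SUB R7, 1 → R7=5-1=4
CMP R7, 3  (cmp 4,3)
JNZ body: taken
LOAD R4, [R2] → R4=M[220]=5
OR R6, R4 → R6=31|5=31
ADD R2, 4 → R2=220+4=224
SUB R7, 1 → R7=4-1=3
CMP R7, 3  (cmp 3,3)
JNZ body: not taken
halt.
Total executed instructions: 41.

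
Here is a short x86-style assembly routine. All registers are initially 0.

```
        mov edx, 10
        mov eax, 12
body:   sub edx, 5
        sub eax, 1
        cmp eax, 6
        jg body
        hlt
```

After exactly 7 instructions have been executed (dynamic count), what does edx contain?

mov edx, 10 → edx=10
mov eax, 12 → eax=12
sub edx, 5 → edx=10-5=5
sub eax, 1 → eax=12-1=11
cmp eax, 6  (cmp 11,6)
jg body: taken
sub edx, 5 → edx=5-5=0
After step 7: edx = 0.

0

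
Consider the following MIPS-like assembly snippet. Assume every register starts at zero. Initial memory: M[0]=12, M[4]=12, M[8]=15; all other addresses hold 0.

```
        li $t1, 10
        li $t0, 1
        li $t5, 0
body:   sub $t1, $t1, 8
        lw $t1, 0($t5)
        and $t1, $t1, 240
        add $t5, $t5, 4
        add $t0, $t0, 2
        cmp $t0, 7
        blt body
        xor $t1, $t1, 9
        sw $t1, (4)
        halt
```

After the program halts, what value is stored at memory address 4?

after li $t1, 10: $t1=10
after li $t0, 1: $t0=1
after li $t5, 0: $t5=0
after sub $t1, $t1, 8: $t1=10-8=2
after lw $t1, 0($t5): $t1=M[0]=12
after and $t1, $t1, 240: $t1=12&240=0
after add $t5, $t5, 4: $t5=0+4=4
after add $t0, $t0, 2: $t0=1+2=3
cmp $t0, 7  (cmp 3,7)
blt body: taken
after sub $t1, $t1, 8: $t1=0-8=-8
after lw $t1, 0($t5): $t1=M[4]=12
after and $t1, $t1, 240: $t1=12&240=0
after add $t5, $t5, 4: $t5=4+4=8
after add $t0, $t0, 2: $t0=3+2=5
cmp $t0, 7  (cmp 5,7)
blt body: taken
after sub $t1, $t1, 8: $t1=0-8=-8
after lw $t1, 0($t5): $t1=M[8]=15
after and $t1, $t1, 240: $t1=15&240=0
after add $t5, $t5, 4: $t5=8+4=12
after add $t0, $t0, 2: $t0=5+2=7
cmp $t0, 7  (cmp 7,7)
blt body: not taken
after xor $t1, $t1, 9: $t1=0^9=9
sw $t1, (4) → M[4]=9
halt.

9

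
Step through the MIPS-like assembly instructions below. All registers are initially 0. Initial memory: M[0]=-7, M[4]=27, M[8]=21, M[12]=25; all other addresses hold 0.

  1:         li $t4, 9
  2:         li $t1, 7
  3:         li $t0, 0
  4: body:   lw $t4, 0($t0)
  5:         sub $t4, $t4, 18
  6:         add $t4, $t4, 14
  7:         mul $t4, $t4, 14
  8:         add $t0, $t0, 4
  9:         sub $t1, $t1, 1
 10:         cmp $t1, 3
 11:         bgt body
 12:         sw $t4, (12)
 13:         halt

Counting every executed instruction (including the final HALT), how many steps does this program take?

37

li $t4, 9 → $t4=9
li $t1, 7 → $t1=7
li $t0, 0 → $t0=0
lw $t4, 0($t0) → $t4=M[0]=-7
sub $t4, $t4, 18 → $t4=(-7)-18=-25
add $t4, $t4, 14 → $t4=(-25)+14=-11
mul $t4, $t4, 14 → $t4=(-11)*14=-154
add $t0, $t0, 4 → $t0=0+4=4
sub $t1, $t1, 1 → $t1=7-1=6
cmp $t1, 3  (cmp 6,3)
bgt body: taken
lw $t4, 0($t0) → $t4=M[4]=27
sub $t4, $t4, 18 → $t4=27-18=9
add $t4, $t4, 14 → $t4=9+14=23
mul $t4, $t4, 14 → $t4=23*14=322
add $t0, $t0, 4 → $t0=4+4=8
sub $t1, $t1, 1 → $t1=6-1=5
cmp $t1, 3  (cmp 5,3)
bgt body: taken
lw $t4, 0($t0) → $t4=M[8]=21
sub $t4, $t4, 18 → $t4=21-18=3
add $t4, $t4, 14 → $t4=3+14=17
mul $t4, $t4, 14 → $t4=17*14=238
add $t0, $t0, 4 → $t0=8+4=12
sub $t1, $t1, 1 → $t1=5-1=4
cmp $t1, 3  (cmp 4,3)
bgt body: taken
lw $t4, 0($t0) → $t4=M[12]=25
sub $t4, $t4, 18 → $t4=25-18=7
add $t4, $t4, 14 → $t4=7+14=21
mul $t4, $t4, 14 → $t4=21*14=294
add $t0, $t0, 4 → $t0=12+4=16
sub $t1, $t1, 1 → $t1=4-1=3
cmp $t1, 3  (cmp 3,3)
bgt body: not taken
sw $t4, (12) → M[12]=294
halt.
Total executed instructions: 37.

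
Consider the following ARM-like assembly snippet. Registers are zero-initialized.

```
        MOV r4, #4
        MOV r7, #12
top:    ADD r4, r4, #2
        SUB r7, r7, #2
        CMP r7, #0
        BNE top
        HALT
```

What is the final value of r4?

after MOV r4, #4: r4=4
after MOV r7, #12: r7=12
after ADD r4, r4, #2: r4=4+2=6
after SUB r7, r7, #2: r7=12-2=10
CMP r7, #0  (cmp 10,0)
BNE top: taken
after ADD r4, r4, #2: r4=6+2=8
after SUB r7, r7, #2: r7=10-2=8
CMP r7, #0  (cmp 8,0)
BNE top: taken
after ADD r4, r4, #2: r4=8+2=10
after SUB r7, r7, #2: r7=8-2=6
CMP r7, #0  (cmp 6,0)
BNE top: taken
after ADD r4, r4, #2: r4=10+2=12
after SUB r7, r7, #2: r7=6-2=4
CMP r7, #0  (cmp 4,0)
BNE top: taken
after ADD r4, r4, #2: r4=12+2=14
after SUB r7, r7, #2: r7=4-2=2
CMP r7, #0  (cmp 2,0)
BNE top: taken
after ADD r4, r4, #2: r4=14+2=16
after SUB r7, r7, #2: r7=2-2=0
CMP r7, #0  (cmp 0,0)
BNE top: not taken
halt.

16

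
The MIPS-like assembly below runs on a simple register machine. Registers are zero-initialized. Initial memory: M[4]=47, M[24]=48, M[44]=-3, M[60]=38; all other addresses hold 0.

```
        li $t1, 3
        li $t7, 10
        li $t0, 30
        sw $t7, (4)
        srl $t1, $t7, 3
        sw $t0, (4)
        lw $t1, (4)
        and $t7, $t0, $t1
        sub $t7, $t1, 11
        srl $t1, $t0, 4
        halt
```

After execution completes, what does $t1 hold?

1

after li $t1, 3: $t1=3
after li $t7, 10: $t7=10
after li $t0, 30: $t0=30
sw $t7, (4) → M[4]=10
after srl $t1, $t7, 3: $t1=10>>3=1
sw $t0, (4) → M[4]=30
after lw $t1, (4): $t1=M[4]=30
after and $t7, $t0, $t1: $t7=30&30=30
after sub $t7, $t1, 11: $t7=30-11=19
after srl $t1, $t0, 4: $t1=30>>4=1
halt.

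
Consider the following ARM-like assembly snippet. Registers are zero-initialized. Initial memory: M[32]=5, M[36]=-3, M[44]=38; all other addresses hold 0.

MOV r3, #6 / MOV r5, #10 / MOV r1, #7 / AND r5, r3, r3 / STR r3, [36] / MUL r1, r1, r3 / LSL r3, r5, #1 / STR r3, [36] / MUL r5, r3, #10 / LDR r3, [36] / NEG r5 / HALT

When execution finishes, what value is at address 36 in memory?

MOV r3, #6 → r3=6
MOV r5, #10 → r5=10
MOV r1, #7 → r1=7
AND r5, r3, r3 → r5=6&6=6
STR r3, [36] → M[36]=6
MUL r1, r1, r3 → r1=7*6=42
LSL r3, r5, #1 → r3=6<<1=12
STR r3, [36] → M[36]=12
MUL r5, r3, #10 → r5=12*10=120
LDR r3, [36] → r3=M[36]=12
NEG r5 → r5=-(120)=-120
halt.

12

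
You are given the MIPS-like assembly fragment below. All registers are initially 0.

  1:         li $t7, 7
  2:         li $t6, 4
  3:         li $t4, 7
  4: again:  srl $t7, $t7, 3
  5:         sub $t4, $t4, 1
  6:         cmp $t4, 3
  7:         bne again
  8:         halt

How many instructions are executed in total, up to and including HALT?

20

$t7=7
$t6=4
$t4=7
$t7=7>>3=0
$t4=7-1=6
cmp $t4, 3  (cmp 6,3)
bne again: taken
$t7=0>>3=0
$t4=6-1=5
cmp $t4, 3  (cmp 5,3)
bne again: taken
$t7=0>>3=0
$t4=5-1=4
cmp $t4, 3  (cmp 4,3)
bne again: taken
$t7=0>>3=0
$t4=4-1=3
cmp $t4, 3  (cmp 3,3)
bne again: not taken
halt.
Total executed instructions: 20.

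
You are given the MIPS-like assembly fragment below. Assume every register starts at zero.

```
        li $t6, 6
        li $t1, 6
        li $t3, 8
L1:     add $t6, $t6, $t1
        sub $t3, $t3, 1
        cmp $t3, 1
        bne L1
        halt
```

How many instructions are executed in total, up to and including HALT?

32

$t6=6
$t1=6
$t3=8
$t6=6+6=12
$t3=8-1=7
cmp $t3, 1  (cmp 7,1)
bne L1: taken
$t6=12+6=18
$t3=7-1=6
cmp $t3, 1  (cmp 6,1)
bne L1: taken
$t6=18+6=24
$t3=6-1=5
cmp $t3, 1  (cmp 5,1)
bne L1: taken
$t6=24+6=30
$t3=5-1=4
cmp $t3, 1  (cmp 4,1)
bne L1: taken
$t6=30+6=36
$t3=4-1=3
cmp $t3, 1  (cmp 3,1)
bne L1: taken
$t6=36+6=42
$t3=3-1=2
cmp $t3, 1  (cmp 2,1)
bne L1: taken
$t6=42+6=48
$t3=2-1=1
cmp $t3, 1  (cmp 1,1)
bne L1: not taken
halt.
Total executed instructions: 32.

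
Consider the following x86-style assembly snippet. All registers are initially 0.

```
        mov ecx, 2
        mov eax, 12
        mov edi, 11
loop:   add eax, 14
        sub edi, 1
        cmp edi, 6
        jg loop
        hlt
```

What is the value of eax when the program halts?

82

after mov ecx, 2: ecx=2
after mov eax, 12: eax=12
after mov edi, 11: edi=11
after add eax, 14: eax=12+14=26
after sub edi, 1: edi=11-1=10
cmp edi, 6  (cmp 10,6)
jg loop: taken
after add eax, 14: eax=26+14=40
after sub edi, 1: edi=10-1=9
cmp edi, 6  (cmp 9,6)
jg loop: taken
after add eax, 14: eax=40+14=54
after sub edi, 1: edi=9-1=8
cmp edi, 6  (cmp 8,6)
jg loop: taken
after add eax, 14: eax=54+14=68
after sub edi, 1: edi=8-1=7
cmp edi, 6  (cmp 7,6)
jg loop: taken
after add eax, 14: eax=68+14=82
after sub edi, 1: edi=7-1=6
cmp edi, 6  (cmp 6,6)
jg loop: not taken
halt.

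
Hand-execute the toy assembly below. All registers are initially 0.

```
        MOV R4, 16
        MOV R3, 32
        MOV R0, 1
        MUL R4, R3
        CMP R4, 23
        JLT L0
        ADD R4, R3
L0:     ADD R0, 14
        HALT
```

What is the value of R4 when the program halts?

544

MOV R4, 16 → R4=16
MOV R3, 32 → R3=32
MOV R0, 1 → R0=1
MUL R4, R3 → R4=16*32=512
CMP R4, 23  (cmp 512,23)
JLT L0: not taken
ADD R4, R3 → R4=512+32=544
ADD R0, 14 → R0=1+14=15
halt.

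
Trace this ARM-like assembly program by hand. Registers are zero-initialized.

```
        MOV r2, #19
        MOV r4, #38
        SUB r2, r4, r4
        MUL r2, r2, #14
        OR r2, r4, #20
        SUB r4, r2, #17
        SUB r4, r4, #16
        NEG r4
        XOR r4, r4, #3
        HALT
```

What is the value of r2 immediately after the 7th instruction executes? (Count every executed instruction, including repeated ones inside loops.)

r2=19
r4=38
r2=38-38=0
r2=0*14=0
r2=38|20=54
r4=54-17=37
r4=37-16=21
After step 7: r2 = 54.

54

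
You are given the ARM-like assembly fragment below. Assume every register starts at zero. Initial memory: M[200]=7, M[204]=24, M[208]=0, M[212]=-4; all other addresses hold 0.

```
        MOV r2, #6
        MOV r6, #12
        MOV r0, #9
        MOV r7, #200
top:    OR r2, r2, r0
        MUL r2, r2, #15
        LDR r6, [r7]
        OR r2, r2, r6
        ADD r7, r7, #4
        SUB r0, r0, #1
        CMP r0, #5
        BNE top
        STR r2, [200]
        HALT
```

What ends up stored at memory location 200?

-3

r2=6
r6=12
r0=9
r7=200
r2=6|9=15
r2=15*15=225
r6=M[200]=7
r2=225|7=231
r7=200+4=204
r0=9-1=8
CMP r0, #5  (cmp 8,5)
BNE top: taken
r2=231|8=239
r2=239*15=3585
r6=M[204]=24
r2=3585|24=3609
r7=204+4=208
r0=8-1=7
CMP r0, #5  (cmp 7,5)
BNE top: taken
r2=3609|7=3615
r2=3615*15=54225
r6=M[208]=0
r2=54225|0=54225
r7=208+4=212
r0=7-1=6
CMP r0, #5  (cmp 6,5)
BNE top: taken
r2=54225|6=54231
r2=54231*15=813465
r6=M[212]=-4
r2=813465|(-4)=-3
r7=212+4=216
r0=6-1=5
CMP r0, #5  (cmp 5,5)
BNE top: not taken
STR r2, [200] → M[200]=-3
halt.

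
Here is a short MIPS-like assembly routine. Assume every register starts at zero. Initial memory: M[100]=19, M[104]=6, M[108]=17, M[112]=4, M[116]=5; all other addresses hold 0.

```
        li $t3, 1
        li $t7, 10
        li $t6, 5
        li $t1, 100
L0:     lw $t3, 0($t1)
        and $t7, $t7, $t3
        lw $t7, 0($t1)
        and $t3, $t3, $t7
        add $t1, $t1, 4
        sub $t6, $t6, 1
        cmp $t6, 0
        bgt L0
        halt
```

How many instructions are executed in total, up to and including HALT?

45

li $t3, 1 → $t3=1
li $t7, 10 → $t7=10
li $t6, 5 → $t6=5
li $t1, 100 → $t1=100
lw $t3, 0($t1) → $t3=M[100]=19
and $t7, $t7, $t3 → $t7=10&19=2
lw $t7, 0($t1) → $t7=M[100]=19
and $t3, $t3, $t7 → $t3=19&19=19
add $t1, $t1, 4 → $t1=100+4=104
sub $t6, $t6, 1 → $t6=5-1=4
cmp $t6, 0  (cmp 4,0)
bgt L0: taken
lw $t3, 0($t1) → $t3=M[104]=6
and $t7, $t7, $t3 → $t7=19&6=2
lw $t7, 0($t1) → $t7=M[104]=6
and $t3, $t3, $t7 → $t3=6&6=6
add $t1, $t1, 4 → $t1=104+4=108
sub $t6, $t6, 1 → $t6=4-1=3
cmp $t6, 0  (cmp 3,0)
bgt L0: taken
lw $t3, 0($t1) → $t3=M[108]=17
and $t7, $t7, $t3 → $t7=6&17=0
lw $t7, 0($t1) → $t7=M[108]=17
and $t3, $t3, $t7 → $t3=17&17=17
add $t1, $t1, 4 → $t1=108+4=112
sub $t6, $t6, 1 → $t6=3-1=2
cmp $t6, 0  (cmp 2,0)
bgt L0: taken
lw $t3, 0($t1) → $t3=M[112]=4
and $t7, $t7, $t3 → $t7=17&4=0
lw $t7, 0($t1) → $t7=M[112]=4
and $t3, $t3, $t7 → $t3=4&4=4
add $t1, $t1, 4 → $t1=112+4=116
sub $t6, $t6, 1 → $t6=2-1=1
cmp $t6, 0  (cmp 1,0)
bgt L0: taken
lw $t3, 0($t1) → $t3=M[116]=5
and $t7, $t7, $t3 → $t7=4&5=4
lw $t7, 0($t1) → $t7=M[116]=5
and $t3, $t3, $t7 → $t3=5&5=5
add $t1, $t1, 4 → $t1=116+4=120
sub $t6, $t6, 1 → $t6=1-1=0
cmp $t6, 0  (cmp 0,0)
bgt L0: not taken
halt.
Total executed instructions: 45.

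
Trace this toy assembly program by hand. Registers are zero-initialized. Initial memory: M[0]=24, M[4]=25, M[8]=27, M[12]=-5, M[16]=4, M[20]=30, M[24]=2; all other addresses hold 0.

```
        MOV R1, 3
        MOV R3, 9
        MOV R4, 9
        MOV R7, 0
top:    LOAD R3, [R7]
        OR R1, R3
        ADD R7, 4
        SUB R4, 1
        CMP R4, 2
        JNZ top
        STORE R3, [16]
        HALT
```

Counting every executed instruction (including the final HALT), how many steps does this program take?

48

MOV R1, 3 → R1=3
MOV R3, 9 → R3=9
MOV R4, 9 → R4=9
MOV R7, 0 → R7=0
LOAD R3, [R7] → R3=M[0]=24
OR R1, R3 → R1=3|24=27
ADD R7, 4 → R7=0+4=4
SUB R4, 1 → R4=9-1=8
CMP R4, 2  (cmp 8,2)
JNZ top: taken
LOAD R3, [R7] → R3=M[4]=25
OR R1, R3 → R1=27|25=27
ADD R7, 4 → R7=4+4=8
SUB R4, 1 → R4=8-1=7
CMP R4, 2  (cmp 7,2)
JNZ top: taken
LOAD R3, [R7] → R3=M[8]=27
OR R1, R3 → R1=27|27=27
ADD R7, 4 → R7=8+4=12
SUB R4, 1 → R4=7-1=6
CMP R4, 2  (cmp 6,2)
JNZ top: taken
LOAD R3, [R7] → R3=M[12]=-5
OR R1, R3 → R1=27|(-5)=-5
ADD R7, 4 → R7=12+4=16
SUB R4, 1 → R4=6-1=5
CMP R4, 2  (cmp 5,2)
JNZ top: taken
LOAD R3, [R7] → R3=M[16]=4
OR R1, R3 → R1=(-5)|4=-1
ADD R7, 4 → R7=16+4=20
SUB R4, 1 → R4=5-1=4
CMP R4, 2  (cmp 4,2)
JNZ top: taken
LOAD R3, [R7] → R3=M[20]=30
OR R1, R3 → R1=(-1)|30=-1
ADD R7, 4 → R7=20+4=24
SUB R4, 1 → R4=4-1=3
CMP R4, 2  (cmp 3,2)
JNZ top: taken
LOAD R3, [R7] → R3=M[24]=2
OR R1, R3 → R1=(-1)|2=-1
ADD R7, 4 → R7=24+4=28
SUB R4, 1 → R4=3-1=2
CMP R4, 2  (cmp 2,2)
JNZ top: not taken
STORE R3, [16] → M[16]=2
halt.
Total executed instructions: 48.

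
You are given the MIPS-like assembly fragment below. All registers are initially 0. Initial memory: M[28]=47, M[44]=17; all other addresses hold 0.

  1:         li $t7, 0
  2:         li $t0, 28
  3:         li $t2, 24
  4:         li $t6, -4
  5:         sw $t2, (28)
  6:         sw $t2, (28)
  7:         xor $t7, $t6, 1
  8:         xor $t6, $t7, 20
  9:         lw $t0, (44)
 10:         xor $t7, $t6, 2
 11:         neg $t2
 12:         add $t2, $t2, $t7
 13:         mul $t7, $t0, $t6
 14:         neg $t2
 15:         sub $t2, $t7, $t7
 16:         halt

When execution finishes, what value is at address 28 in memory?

24

$t7=0
$t0=28
$t2=24
$t6=-4
sw $t2, (28) → M[28]=24
sw $t2, (28) → M[28]=24
$t7=(-4)^1=-3
$t6=(-3)^20=-23
$t0=M[44]=17
$t7=(-23)^2=-21
$t2=-(24)=-24
$t2=(-24)+(-21)=-45
$t7=17*(-23)=-391
$t2=-(-45)=45
$t2=(-391)-(-391)=0
halt.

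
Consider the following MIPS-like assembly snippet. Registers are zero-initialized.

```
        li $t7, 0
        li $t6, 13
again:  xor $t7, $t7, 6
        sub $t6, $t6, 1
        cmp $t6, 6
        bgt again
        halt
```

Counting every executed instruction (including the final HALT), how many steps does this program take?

31

after li $t7, 0: $t7=0
after li $t6, 13: $t6=13
after xor $t7, $t7, 6: $t7=0^6=6
after sub $t6, $t6, 1: $t6=13-1=12
cmp $t6, 6  (cmp 12,6)
bgt again: taken
after xor $t7, $t7, 6: $t7=6^6=0
after sub $t6, $t6, 1: $t6=12-1=11
cmp $t6, 6  (cmp 11,6)
bgt again: taken
after xor $t7, $t7, 6: $t7=0^6=6
after sub $t6, $t6, 1: $t6=11-1=10
cmp $t6, 6  (cmp 10,6)
bgt again: taken
after xor $t7, $t7, 6: $t7=6^6=0
after sub $t6, $t6, 1: $t6=10-1=9
cmp $t6, 6  (cmp 9,6)
bgt again: taken
after xor $t7, $t7, 6: $t7=0^6=6
after sub $t6, $t6, 1: $t6=9-1=8
cmp $t6, 6  (cmp 8,6)
bgt again: taken
after xor $t7, $t7, 6: $t7=6^6=0
after sub $t6, $t6, 1: $t6=8-1=7
cmp $t6, 6  (cmp 7,6)
bgt again: taken
after xor $t7, $t7, 6: $t7=0^6=6
after sub $t6, $t6, 1: $t6=7-1=6
cmp $t6, 6  (cmp 6,6)
bgt again: not taken
halt.
Total executed instructions: 31.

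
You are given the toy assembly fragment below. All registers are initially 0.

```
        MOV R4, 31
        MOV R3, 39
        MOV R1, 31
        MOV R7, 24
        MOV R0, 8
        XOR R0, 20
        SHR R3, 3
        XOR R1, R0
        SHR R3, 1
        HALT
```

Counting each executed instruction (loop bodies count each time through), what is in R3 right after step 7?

after MOV R4, 31: R4=31
after MOV R3, 39: R3=39
after MOV R1, 31: R1=31
after MOV R7, 24: R7=24
after MOV R0, 8: R0=8
after XOR R0, 20: R0=8^20=28
after SHR R3, 3: R3=39>>3=4
After step 7: R3 = 4.

4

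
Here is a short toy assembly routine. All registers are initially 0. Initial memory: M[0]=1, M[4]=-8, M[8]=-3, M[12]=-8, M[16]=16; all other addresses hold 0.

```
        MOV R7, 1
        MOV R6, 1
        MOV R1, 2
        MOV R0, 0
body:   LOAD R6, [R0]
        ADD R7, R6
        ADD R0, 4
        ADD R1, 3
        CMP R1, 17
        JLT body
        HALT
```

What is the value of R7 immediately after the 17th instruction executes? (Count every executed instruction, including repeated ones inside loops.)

after MOV R7, 1: R7=1
after MOV R6, 1: R6=1
after MOV R1, 2: R1=2
after MOV R0, 0: R0=0
after LOAD R6, [R0]: R6=M[0]=1
after ADD R7, R6: R7=1+1=2
after ADD R0, 4: R0=0+4=4
after ADD R1, 3: R1=2+3=5
CMP R1, 17  (cmp 5,17)
JLT body: taken
after LOAD R6, [R0]: R6=M[4]=-8
after ADD R7, R6: R7=2+(-8)=-6
after ADD R0, 4: R0=4+4=8
after ADD R1, 3: R1=5+3=8
CMP R1, 17  (cmp 8,17)
JLT body: taken
after LOAD R6, [R0]: R6=M[8]=-3
After step 17: R7 = -6.

-6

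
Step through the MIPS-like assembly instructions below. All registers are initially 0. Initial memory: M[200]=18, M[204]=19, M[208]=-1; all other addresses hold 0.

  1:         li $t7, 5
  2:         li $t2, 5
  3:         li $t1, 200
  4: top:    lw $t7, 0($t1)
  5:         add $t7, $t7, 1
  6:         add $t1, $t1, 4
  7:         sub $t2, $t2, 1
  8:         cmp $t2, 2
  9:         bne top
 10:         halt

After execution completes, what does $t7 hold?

0

after li $t7, 5: $t7=5
after li $t2, 5: $t2=5
after li $t1, 200: $t1=200
after lw $t7, 0($t1): $t7=M[200]=18
after add $t7, $t7, 1: $t7=18+1=19
after add $t1, $t1, 4: $t1=200+4=204
after sub $t2, $t2, 1: $t2=5-1=4
cmp $t2, 2  (cmp 4,2)
bne top: taken
after lw $t7, 0($t1): $t7=M[204]=19
after add $t7, $t7, 1: $t7=19+1=20
after add $t1, $t1, 4: $t1=204+4=208
after sub $t2, $t2, 1: $t2=4-1=3
cmp $t2, 2  (cmp 3,2)
bne top: taken
after lw $t7, 0($t1): $t7=M[208]=-1
after add $t7, $t7, 1: $t7=(-1)+1=0
after add $t1, $t1, 4: $t1=208+4=212
after sub $t2, $t2, 1: $t2=3-1=2
cmp $t2, 2  (cmp 2,2)
bne top: not taken
halt.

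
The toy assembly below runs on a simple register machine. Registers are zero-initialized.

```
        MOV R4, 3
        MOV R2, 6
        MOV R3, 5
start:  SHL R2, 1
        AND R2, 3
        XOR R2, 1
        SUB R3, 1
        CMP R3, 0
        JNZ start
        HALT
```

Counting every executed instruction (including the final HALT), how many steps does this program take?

MOV R4, 3 → R4=3
MOV R2, 6 → R2=6
MOV R3, 5 → R3=5
SHL R2, 1 → R2=6<<1=12
AND R2, 3 → R2=12&3=0
XOR R2, 1 → R2=0^1=1
SUB R3, 1 → R3=5-1=4
CMP R3, 0  (cmp 4,0)
JNZ start: taken
SHL R2, 1 → R2=1<<1=2
AND R2, 3 → R2=2&3=2
XOR R2, 1 → R2=2^1=3
SUB R3, 1 → R3=4-1=3
CMP R3, 0  (cmp 3,0)
JNZ start: taken
SHL R2, 1 → R2=3<<1=6
AND R2, 3 → R2=6&3=2
XOR R2, 1 → R2=2^1=3
SUB R3, 1 → R3=3-1=2
CMP R3, 0  (cmp 2,0)
JNZ start: taken
SHL R2, 1 → R2=3<<1=6
AND R2, 3 → R2=6&3=2
XOR R2, 1 → R2=2^1=3
SUB R3, 1 → R3=2-1=1
CMP R3, 0  (cmp 1,0)
JNZ start: taken
SHL R2, 1 → R2=3<<1=6
AND R2, 3 → R2=6&3=2
XOR R2, 1 → R2=2^1=3
SUB R3, 1 → R3=1-1=0
CMP R3, 0  (cmp 0,0)
JNZ start: not taken
halt.
Total executed instructions: 34.

34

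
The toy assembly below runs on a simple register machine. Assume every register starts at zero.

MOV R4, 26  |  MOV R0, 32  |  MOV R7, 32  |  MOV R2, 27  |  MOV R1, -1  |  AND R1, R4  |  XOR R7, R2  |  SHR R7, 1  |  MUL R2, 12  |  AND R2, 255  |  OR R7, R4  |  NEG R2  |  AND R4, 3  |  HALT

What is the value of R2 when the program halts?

-68

R4=26
R0=32
R7=32
R2=27
R1=-1
R1=(-1)&26=26
R7=32^27=59
R7=59>>1=29
R2=27*12=324
R2=324&255=68
R7=29|26=31
R2=-(68)=-68
R4=26&3=2
halt.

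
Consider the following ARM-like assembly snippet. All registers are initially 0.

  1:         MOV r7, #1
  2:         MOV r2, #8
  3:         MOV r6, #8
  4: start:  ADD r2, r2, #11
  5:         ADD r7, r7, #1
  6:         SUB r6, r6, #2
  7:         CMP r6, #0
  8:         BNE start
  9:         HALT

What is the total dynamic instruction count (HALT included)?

24

after MOV r7, #1: r7=1
after MOV r2, #8: r2=8
after MOV r6, #8: r6=8
after ADD r2, r2, #11: r2=8+11=19
after ADD r7, r7, #1: r7=1+1=2
after SUB r6, r6, #2: r6=8-2=6
CMP r6, #0  (cmp 6,0)
BNE start: taken
after ADD r2, r2, #11: r2=19+11=30
after ADD r7, r7, #1: r7=2+1=3
after SUB r6, r6, #2: r6=6-2=4
CMP r6, #0  (cmp 4,0)
BNE start: taken
after ADD r2, r2, #11: r2=30+11=41
after ADD r7, r7, #1: r7=3+1=4
after SUB r6, r6, #2: r6=4-2=2
CMP r6, #0  (cmp 2,0)
BNE start: taken
after ADD r2, r2, #11: r2=41+11=52
after ADD r7, r7, #1: r7=4+1=5
after SUB r6, r6, #2: r6=2-2=0
CMP r6, #0  (cmp 0,0)
BNE start: not taken
halt.
Total executed instructions: 24.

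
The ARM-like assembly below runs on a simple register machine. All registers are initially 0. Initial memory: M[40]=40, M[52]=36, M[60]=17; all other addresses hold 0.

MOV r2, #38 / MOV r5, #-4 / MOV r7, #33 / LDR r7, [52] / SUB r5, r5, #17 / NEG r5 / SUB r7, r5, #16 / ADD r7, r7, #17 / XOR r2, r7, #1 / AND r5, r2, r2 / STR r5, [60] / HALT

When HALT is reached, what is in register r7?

22

r2=38
r5=-4
r7=33
r7=M[52]=36
r5=(-4)-17=-21
r5=-(-21)=21
r7=21-16=5
r7=5+17=22
r2=22^1=23
r5=23&23=23
STR r5, [60] → M[60]=23
halt.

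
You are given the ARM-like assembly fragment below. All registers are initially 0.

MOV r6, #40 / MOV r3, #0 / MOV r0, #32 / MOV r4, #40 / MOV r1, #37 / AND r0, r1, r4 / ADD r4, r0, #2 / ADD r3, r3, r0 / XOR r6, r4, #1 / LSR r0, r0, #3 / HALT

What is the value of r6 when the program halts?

after MOV r6, #40: r6=40
after MOV r3, #0: r3=0
after MOV r0, #32: r0=32
after MOV r4, #40: r4=40
after MOV r1, #37: r1=37
after AND r0, r1, r4: r0=37&40=32
after ADD r4, r0, #2: r4=32+2=34
after ADD r3, r3, r0: r3=0+32=32
after XOR r6, r4, #1: r6=34^1=35
after LSR r0, r0, #3: r0=32>>3=4
halt.

35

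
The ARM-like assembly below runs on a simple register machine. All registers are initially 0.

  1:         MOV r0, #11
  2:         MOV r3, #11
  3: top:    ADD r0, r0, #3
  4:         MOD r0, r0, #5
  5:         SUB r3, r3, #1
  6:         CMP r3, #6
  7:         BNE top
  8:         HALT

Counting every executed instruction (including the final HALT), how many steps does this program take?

MOV r0, #11 → r0=11
MOV r3, #11 → r3=11
ADD r0, r0, #3 → r0=11+3=14
MOD r0, r0, #5 → r0=14%5=4
SUB r3, r3, #1 → r3=11-1=10
CMP r3, #6  (cmp 10,6)
BNE top: taken
ADD r0, r0, #3 → r0=4+3=7
MOD r0, r0, #5 → r0=7%5=2
SUB r3, r3, #1 → r3=10-1=9
CMP r3, #6  (cmp 9,6)
BNE top: taken
ADD r0, r0, #3 → r0=2+3=5
MOD r0, r0, #5 → r0=5%5=0
SUB r3, r3, #1 → r3=9-1=8
CMP r3, #6  (cmp 8,6)
BNE top: taken
ADD r0, r0, #3 → r0=0+3=3
MOD r0, r0, #5 → r0=3%5=3
SUB r3, r3, #1 → r3=8-1=7
CMP r3, #6  (cmp 7,6)
BNE top: taken
ADD r0, r0, #3 → r0=3+3=6
MOD r0, r0, #5 → r0=6%5=1
SUB r3, r3, #1 → r3=7-1=6
CMP r3, #6  (cmp 6,6)
BNE top: not taken
halt.
Total executed instructions: 28.

28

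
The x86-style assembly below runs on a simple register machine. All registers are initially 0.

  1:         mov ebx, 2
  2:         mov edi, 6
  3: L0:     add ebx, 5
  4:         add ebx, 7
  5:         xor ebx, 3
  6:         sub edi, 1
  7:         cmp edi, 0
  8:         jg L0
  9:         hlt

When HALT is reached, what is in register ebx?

after mov ebx, 2: ebx=2
after mov edi, 6: edi=6
after add ebx, 5: ebx=2+5=7
after add ebx, 7: ebx=7+7=14
after xor ebx, 3: ebx=14^3=13
after sub edi, 1: edi=6-1=5
cmp edi, 0  (cmp 5,0)
jg L0: taken
after add ebx, 5: ebx=13+5=18
after add ebx, 7: ebx=18+7=25
after xor ebx, 3: ebx=25^3=26
after sub edi, 1: edi=5-1=4
cmp edi, 0  (cmp 4,0)
jg L0: taken
after add ebx, 5: ebx=26+5=31
after add ebx, 7: ebx=31+7=38
after xor ebx, 3: ebx=38^3=37
after sub edi, 1: edi=4-1=3
cmp edi, 0  (cmp 3,0)
jg L0: taken
after add ebx, 5: ebx=37+5=42
after add ebx, 7: ebx=42+7=49
after xor ebx, 3: ebx=49^3=50
after sub edi, 1: edi=3-1=2
cmp edi, 0  (cmp 2,0)
jg L0: taken
after add ebx, 5: ebx=50+5=55
after add ebx, 7: ebx=55+7=62
after xor ebx, 3: ebx=62^3=61
after sub edi, 1: edi=2-1=1
cmp edi, 0  (cmp 1,0)
jg L0: taken
after add ebx, 5: ebx=61+5=66
after add ebx, 7: ebx=66+7=73
after xor ebx, 3: ebx=73^3=74
after sub edi, 1: edi=1-1=0
cmp edi, 0  (cmp 0,0)
jg L0: not taken
halt.

74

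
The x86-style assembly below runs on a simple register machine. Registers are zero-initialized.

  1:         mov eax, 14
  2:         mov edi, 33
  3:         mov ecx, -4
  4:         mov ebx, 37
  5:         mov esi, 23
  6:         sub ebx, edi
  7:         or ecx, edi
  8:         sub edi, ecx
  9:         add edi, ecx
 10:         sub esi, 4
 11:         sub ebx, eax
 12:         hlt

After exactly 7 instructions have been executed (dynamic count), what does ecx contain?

after mov eax, 14: eax=14
after mov edi, 33: edi=33
after mov ecx, -4: ecx=-4
after mov ebx, 37: ebx=37
after mov esi, 23: esi=23
after sub ebx, edi: ebx=37-33=4
after or ecx, edi: ecx=(-4)|33=-3
After step 7: ecx = -3.

-3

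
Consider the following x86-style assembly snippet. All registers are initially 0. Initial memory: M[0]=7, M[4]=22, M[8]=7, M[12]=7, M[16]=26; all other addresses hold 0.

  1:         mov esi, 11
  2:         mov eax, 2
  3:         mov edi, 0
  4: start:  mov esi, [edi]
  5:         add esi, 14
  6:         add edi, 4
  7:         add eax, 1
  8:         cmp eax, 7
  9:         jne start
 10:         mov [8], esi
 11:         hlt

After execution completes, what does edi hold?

mov esi, 11 → esi=11
mov eax, 2 → eax=2
mov edi, 0 → edi=0
mov esi, [edi] → esi=M[0]=7
add esi, 14 → esi=7+14=21
add edi, 4 → edi=0+4=4
add eax, 1 → eax=2+1=3
cmp eax, 7  (cmp 3,7)
jne start: taken
mov esi, [edi] → esi=M[4]=22
add esi, 14 → esi=22+14=36
add edi, 4 → edi=4+4=8
add eax, 1 → eax=3+1=4
cmp eax, 7  (cmp 4,7)
jne start: taken
mov esi, [edi] → esi=M[8]=7
add esi, 14 → esi=7+14=21
add edi, 4 → edi=8+4=12
add eax, 1 → eax=4+1=5
cmp eax, 7  (cmp 5,7)
jne start: taken
mov esi, [edi] → esi=M[12]=7
add esi, 14 → esi=7+14=21
add edi, 4 → edi=12+4=16
add eax, 1 → eax=5+1=6
cmp eax, 7  (cmp 6,7)
jne start: taken
mov esi, [edi] → esi=M[16]=26
add esi, 14 → esi=26+14=40
add edi, 4 → edi=16+4=20
add eax, 1 → eax=6+1=7
cmp eax, 7  (cmp 7,7)
jne start: not taken
mov [8], esi → M[8]=40
halt.

20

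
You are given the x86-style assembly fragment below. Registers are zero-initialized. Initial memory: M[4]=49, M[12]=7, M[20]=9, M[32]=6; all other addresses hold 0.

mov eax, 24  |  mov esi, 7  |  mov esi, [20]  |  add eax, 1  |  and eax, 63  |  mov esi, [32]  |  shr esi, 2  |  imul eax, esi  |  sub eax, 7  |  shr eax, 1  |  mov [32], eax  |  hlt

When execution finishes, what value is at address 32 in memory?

eax=24
esi=7
esi=M[20]=9
eax=24+1=25
eax=25&63=25
esi=M[32]=6
esi=6>>2=1
eax=25*1=25
eax=25-7=18
eax=18>>1=9
mov [32], eax → M[32]=9
halt.

9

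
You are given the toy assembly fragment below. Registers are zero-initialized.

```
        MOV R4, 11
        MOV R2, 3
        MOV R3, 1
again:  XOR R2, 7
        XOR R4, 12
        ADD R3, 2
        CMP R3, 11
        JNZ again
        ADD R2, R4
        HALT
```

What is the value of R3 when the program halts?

R4=11
R2=3
R3=1
R2=3^7=4
R4=11^12=7
R3=1+2=3
CMP R3, 11  (cmp 3,11)
JNZ again: taken
R2=4^7=3
R4=7^12=11
R3=3+2=5
CMP R3, 11  (cmp 5,11)
JNZ again: taken
R2=3^7=4
R4=11^12=7
R3=5+2=7
CMP R3, 11  (cmp 7,11)
JNZ again: taken
R2=4^7=3
R4=7^12=11
R3=7+2=9
CMP R3, 11  (cmp 9,11)
JNZ again: taken
R2=3^7=4
R4=11^12=7
R3=9+2=11
CMP R3, 11  (cmp 11,11)
JNZ again: not taken
R2=4+7=11
halt.

11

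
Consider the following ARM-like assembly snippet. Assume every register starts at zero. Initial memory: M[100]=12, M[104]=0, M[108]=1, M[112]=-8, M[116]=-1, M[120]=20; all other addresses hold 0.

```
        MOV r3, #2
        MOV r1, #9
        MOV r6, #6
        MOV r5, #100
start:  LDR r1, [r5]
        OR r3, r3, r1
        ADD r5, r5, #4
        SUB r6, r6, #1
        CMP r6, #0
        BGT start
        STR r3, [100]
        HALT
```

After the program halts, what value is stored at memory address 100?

-1

after MOV r3, #2: r3=2
after MOV r1, #9: r1=9
after MOV r6, #6: r6=6
after MOV r5, #100: r5=100
after LDR r1, [r5]: r1=M[100]=12
after OR r3, r3, r1: r3=2|12=14
after ADD r5, r5, #4: r5=100+4=104
after SUB r6, r6, #1: r6=6-1=5
CMP r6, #0  (cmp 5,0)
BGT start: taken
after LDR r1, [r5]: r1=M[104]=0
after OR r3, r3, r1: r3=14|0=14
after ADD r5, r5, #4: r5=104+4=108
after SUB r6, r6, #1: r6=5-1=4
CMP r6, #0  (cmp 4,0)
BGT start: taken
after LDR r1, [r5]: r1=M[108]=1
after OR r3, r3, r1: r3=14|1=15
after ADD r5, r5, #4: r5=108+4=112
after SUB r6, r6, #1: r6=4-1=3
CMP r6, #0  (cmp 3,0)
BGT start: taken
after LDR r1, [r5]: r1=M[112]=-8
after OR r3, r3, r1: r3=15|(-8)=-1
after ADD r5, r5, #4: r5=112+4=116
after SUB r6, r6, #1: r6=3-1=2
CMP r6, #0  (cmp 2,0)
BGT start: taken
after LDR r1, [r5]: r1=M[116]=-1
after OR r3, r3, r1: r3=(-1)|(-1)=-1
after ADD r5, r5, #4: r5=116+4=120
after SUB r6, r6, #1: r6=2-1=1
CMP r6, #0  (cmp 1,0)
BGT start: taken
after LDR r1, [r5]: r1=M[120]=20
after OR r3, r3, r1: r3=(-1)|20=-1
after ADD r5, r5, #4: r5=120+4=124
after SUB r6, r6, #1: r6=1-1=0
CMP r6, #0  (cmp 0,0)
BGT start: not taken
STR r3, [100] → M[100]=-1
halt.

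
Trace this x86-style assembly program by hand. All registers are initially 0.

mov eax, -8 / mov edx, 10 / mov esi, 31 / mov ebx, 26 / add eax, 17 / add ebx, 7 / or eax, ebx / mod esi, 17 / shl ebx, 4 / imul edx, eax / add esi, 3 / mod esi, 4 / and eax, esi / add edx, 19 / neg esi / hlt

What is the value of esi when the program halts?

eax=-8
edx=10
esi=31
ebx=26
eax=(-8)+17=9
ebx=26+7=33
eax=9|33=41
esi=31%17=14
ebx=33<<4=528
edx=10*41=410
esi=14+3=17
esi=17%4=1
eax=41&1=1
edx=410+19=429
esi=-(1)=-1
halt.

-1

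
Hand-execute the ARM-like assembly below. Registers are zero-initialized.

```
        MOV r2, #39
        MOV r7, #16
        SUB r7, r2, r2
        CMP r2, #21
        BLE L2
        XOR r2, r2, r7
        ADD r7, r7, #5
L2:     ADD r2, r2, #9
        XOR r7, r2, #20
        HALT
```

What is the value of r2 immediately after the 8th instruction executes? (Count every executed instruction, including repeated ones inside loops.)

48

after MOV r2, #39: r2=39
after MOV r7, #16: r7=16
after SUB r7, r2, r2: r7=39-39=0
CMP r2, #21  (cmp 39,21)
BLE L2: not taken
after XOR r2, r2, r7: r2=39^0=39
after ADD r7, r7, #5: r7=0+5=5
after ADD r2, r2, #9: r2=39+9=48
After step 8: r2 = 48.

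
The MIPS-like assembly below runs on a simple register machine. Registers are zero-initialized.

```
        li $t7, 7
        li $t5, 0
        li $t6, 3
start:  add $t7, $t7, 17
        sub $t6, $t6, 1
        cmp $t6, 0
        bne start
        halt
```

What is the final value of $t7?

58

$t7=7
$t5=0
$t6=3
$t7=7+17=24
$t6=3-1=2
cmp $t6, 0  (cmp 2,0)
bne start: taken
$t7=24+17=41
$t6=2-1=1
cmp $t6, 0  (cmp 1,0)
bne start: taken
$t7=41+17=58
$t6=1-1=0
cmp $t6, 0  (cmp 0,0)
bne start: not taken
halt.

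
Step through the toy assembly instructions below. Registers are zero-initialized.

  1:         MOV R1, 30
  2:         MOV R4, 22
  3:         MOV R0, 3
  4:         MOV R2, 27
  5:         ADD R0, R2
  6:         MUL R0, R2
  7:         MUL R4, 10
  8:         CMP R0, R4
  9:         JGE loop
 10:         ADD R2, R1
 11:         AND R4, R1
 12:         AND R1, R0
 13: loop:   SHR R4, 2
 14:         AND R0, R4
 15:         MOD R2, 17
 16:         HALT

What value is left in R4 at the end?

MOV R1, 30 → R1=30
MOV R4, 22 → R4=22
MOV R0, 3 → R0=3
MOV R2, 27 → R2=27
ADD R0, R2 → R0=3+27=30
MUL R0, R2 → R0=30*27=810
MUL R4, 10 → R4=22*10=220
CMP R0, R4  (cmp 810,220)
JGE loop: taken
SHR R4, 2 → R4=220>>2=55
AND R0, R4 → R0=810&55=34
MOD R2, 17 → R2=27%17=10
halt.

55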